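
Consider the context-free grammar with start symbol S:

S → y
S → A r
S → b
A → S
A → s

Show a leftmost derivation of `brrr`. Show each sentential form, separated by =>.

S => Ar => Sr => Arr => Srr => Arrr => Srrr => brrr

S => Ar   [S → A r]
Ar => Sr   [A → S]
Sr => Arr   [S → A r]
Arr => Srr   [A → S]
Srr => Arrr   [S → A r]
Arrr => Srrr   [A → S]
Srrr => brrr   [S → b]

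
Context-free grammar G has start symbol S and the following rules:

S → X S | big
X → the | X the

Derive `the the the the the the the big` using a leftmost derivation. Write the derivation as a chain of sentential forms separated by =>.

S => X S => X the S => X the the S => X the the the S => the the the the S => the the the the X S => the the the the X the S => the the the the X the the S => the the the the the the the S => the the the the the the the big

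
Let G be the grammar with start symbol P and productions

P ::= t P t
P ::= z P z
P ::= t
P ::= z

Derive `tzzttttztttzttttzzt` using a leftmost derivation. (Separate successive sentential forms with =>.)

P => tPt   [P ::= t P t]
tPt => tzPzt   [P ::= z P z]
tzPzt => tzzPzzt   [P ::= z P z]
tzzPzzt => tzztPtzzt   [P ::= t P t]
tzztPtzzt => tzzttPttzzt   [P ::= t P t]
tzzttPttzzt => tzztttPtttzzt   [P ::= t P t]
tzztttPtttzzt => tzzttttPttttzzt   [P ::= t P t]
tzzttttPttttzzt => tzzttttzPzttttzzt   [P ::= z P z]
tzzttttzPzttttzzt => tzzttttztPtzttttzzt   [P ::= t P t]
tzzttttztPtzttttzzt => tzzttttztttzttttzzt   [P ::= t]

P => tPt => tzPzt => tzzPzzt => tzztPtzzt => tzzttPttzzt => tzztttPtttzzt => tzzttttPttttzzt => tzzttttzPzttttzzt => tzzttttztPtzttttzzt => tzzttttztttzttttzzt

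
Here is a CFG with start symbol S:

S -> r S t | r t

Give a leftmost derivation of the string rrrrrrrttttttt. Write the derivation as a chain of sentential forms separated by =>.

S => rSt => rrStt => rrrSttt => rrrrStttt => rrrrrSttttt => rrrrrrStttttt => rrrrrrrttttttt

S => rSt   [S -> r S t]
rSt => rrStt   [S -> r S t]
rrStt => rrrSttt   [S -> r S t]
rrrSttt => rrrrStttt   [S -> r S t]
rrrrStttt => rrrrrSttttt   [S -> r S t]
rrrrrSttttt => rrrrrrStttttt   [S -> r S t]
rrrrrrStttttt => rrrrrrrttttttt   [S -> r t]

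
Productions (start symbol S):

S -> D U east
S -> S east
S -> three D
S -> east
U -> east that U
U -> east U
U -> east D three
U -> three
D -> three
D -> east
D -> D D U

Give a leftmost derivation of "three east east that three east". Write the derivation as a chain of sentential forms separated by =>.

S => D U east => three U east => three east U east => three east east that U east => three east east that three east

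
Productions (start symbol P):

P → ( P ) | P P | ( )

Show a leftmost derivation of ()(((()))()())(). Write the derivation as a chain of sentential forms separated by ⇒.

P ⇒ PP ⇒ PPP ⇒ ()PP ⇒ ()(P)P ⇒ ()(PP)P ⇒ ()(PPP)P ⇒ ()((P)PP)P ⇒ ()(((P))PP)P ⇒ ()(((()))PP)P ⇒ ()(((()))()P)P ⇒ ()(((()))()())P ⇒ ()(((()))()())()

P ⇒ PP   [P → P P]
PP ⇒ PPP   [P → P P]
PPP ⇒ ()PP   [P → ( )]
()PP ⇒ ()(P)P   [P → ( P )]
()(P)P ⇒ ()(PP)P   [P → P P]
()(PP)P ⇒ ()(PPP)P   [P → P P]
()(PPP)P ⇒ ()((P)PP)P   [P → ( P )]
()((P)PP)P ⇒ ()(((P))PP)P   [P → ( P )]
()(((P))PP)P ⇒ ()(((()))PP)P   [P → ( )]
()(((()))PP)P ⇒ ()(((()))()P)P   [P → ( )]
()(((()))()P)P ⇒ ()(((()))()())P   [P → ( )]
()(((()))()())P ⇒ ()(((()))()())()   [P → ( )]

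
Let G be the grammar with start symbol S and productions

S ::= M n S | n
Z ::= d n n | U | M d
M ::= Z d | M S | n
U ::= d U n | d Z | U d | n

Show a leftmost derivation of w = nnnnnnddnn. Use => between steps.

S => MnS   [S ::= M n S]
MnS => nnS   [M ::= n]
nnS => nnMnS   [S ::= M n S]
nnMnS => nnZdnS   [M ::= Z d]
nnZdnS => nnMddnS   [Z ::= M d]
nnMddnS => nnMSddnS   [M ::= M S]
nnMSddnS => nnnSddnS   [M ::= n]
nnnSddnS => nnnMnSddnS   [S ::= M n S]
nnnMnSddnS => nnnnnSddnS   [M ::= n]
nnnnnSddnS => nnnnnnddnS   [S ::= n]
nnnnnnddnS => nnnnnnddnn   [S ::= n]

S=>MnS=>nnS=>nnMnS=>nnZdnS=>nnMddnS=>nnMSddnS=>nnnSddnS=>nnnMnSddnS=>nnnnnSddnS=>nnnnnnddnS=>nnnnnnddnn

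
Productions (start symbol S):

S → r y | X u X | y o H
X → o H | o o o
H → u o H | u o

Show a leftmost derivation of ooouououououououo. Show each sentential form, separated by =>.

S => XuX   [S → X u X]
XuX => ooouX   [X → o o o]
ooouX => ooouoH   [X → o H]
ooouoH => ooououoH   [H → u o H]
ooououoH => ooouououoH   [H → u o H]
ooouououoH => ooououououoH   [H → u o H]
ooououououoH => ooouououououoH   [H → u o H]
ooouououououoH => ooououououououoH   [H → u o H]
ooououououououoH => ooouououououououo   [H → u o]

S => XuX => ooouX => ooouoH => ooououoH => ooouououoH => ooououououoH => ooouououououoH => ooououououououoH => ooouououououououo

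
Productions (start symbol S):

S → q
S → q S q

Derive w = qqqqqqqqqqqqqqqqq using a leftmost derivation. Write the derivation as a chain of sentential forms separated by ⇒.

S ⇒ qSq   [S → q S q]
qSq ⇒ qqSqq   [S → q S q]
qqSqq ⇒ qqqSqqq   [S → q S q]
qqqSqqq ⇒ qqqqSqqqq   [S → q S q]
qqqqSqqqq ⇒ qqqqqSqqqqq   [S → q S q]
qqqqqSqqqqq ⇒ qqqqqqSqqqqqq   [S → q S q]
qqqqqqSqqqqqq ⇒ qqqqqqqSqqqqqqq   [S → q S q]
qqqqqqqSqqqqqqq ⇒ qqqqqqqqSqqqqqqqq   [S → q S q]
qqqqqqqqSqqqqqqqq ⇒ qqqqqqqqqqqqqqqqq   [S → q]

S ⇒ qSq ⇒ qqSqq ⇒ qqqSqqq ⇒ qqqqSqqqq ⇒ qqqqqSqqqqq ⇒ qqqqqqSqqqqqq ⇒ qqqqqqqSqqqqqqq ⇒ qqqqqqqqSqqqqqqqq ⇒ qqqqqqqqqqqqqqqqq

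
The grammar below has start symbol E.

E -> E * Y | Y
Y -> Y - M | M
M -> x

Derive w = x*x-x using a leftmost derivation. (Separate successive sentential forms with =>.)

E => E*Y   [E -> E * Y]
E*Y => Y*Y   [E -> Y]
Y*Y => M*Y   [Y -> M]
M*Y => x*Y   [M -> x]
x*Y => x*Y-M   [Y -> Y - M]
x*Y-M => x*M-M   [Y -> M]
x*M-M => x*x-M   [M -> x]
x*x-M => x*x-x   [M -> x]

E=>E*Y=>Y*Y=>M*Y=>x*Y=>x*Y-M=>x*M-M=>x*x-M=>x*x-x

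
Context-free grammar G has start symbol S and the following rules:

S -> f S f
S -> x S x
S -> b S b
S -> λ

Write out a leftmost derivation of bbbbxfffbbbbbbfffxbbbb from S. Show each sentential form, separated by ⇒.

S ⇒ bSb ⇒ bbSbb ⇒ bbbSbbb ⇒ bbbbSbbbb ⇒ bbbbxSxbbbb ⇒ bbbbxfSfxbbbb ⇒ bbbbxffSffxbbbb ⇒ bbbbxfffSfffxbbbb ⇒ bbbbxfffbSbfffxbbbb ⇒ bbbbxfffbbSbbfffxbbbb ⇒ bbbbxfffbbbSbbbfffxbbbb ⇒ bbbbxfffbbbbbbfffxbbbb

S ⇒ bSb   [S -> b S b]
bSb ⇒ bbSbb   [S -> b S b]
bbSbb ⇒ bbbSbbb   [S -> b S b]
bbbSbbb ⇒ bbbbSbbbb   [S -> b S b]
bbbbSbbbb ⇒ bbbbxSxbbbb   [S -> x S x]
bbbbxSxbbbb ⇒ bbbbxfSfxbbbb   [S -> f S f]
bbbbxfSfxbbbb ⇒ bbbbxffSffxbbbb   [S -> f S f]
bbbbxffSffxbbbb ⇒ bbbbxfffSfffxbbbb   [S -> f S f]
bbbbxfffSfffxbbbb ⇒ bbbbxfffbSbfffxbbbb   [S -> b S b]
bbbbxfffbSbfffxbbbb ⇒ bbbbxfffbbSbbfffxbbbb   [S -> b S b]
bbbbxfffbbSbbfffxbbbb ⇒ bbbbxfffbbbSbbbfffxbbbb   [S -> b S b]
bbbbxfffbbbSbbbfffxbbbb ⇒ bbbbxfffbbbbbbfffxbbbb   [S -> λ]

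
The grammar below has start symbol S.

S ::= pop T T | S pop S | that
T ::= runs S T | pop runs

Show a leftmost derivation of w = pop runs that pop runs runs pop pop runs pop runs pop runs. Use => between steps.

S => pop T T   [S ::= pop T T]
pop T T => pop runs S T T   [T ::= runs S T]
pop runs S T T => pop runs that T T   [S ::= that]
pop runs that T T => pop runs that pop runs T   [T ::= pop runs]
pop runs that pop runs T => pop runs that pop runs runs S T   [T ::= runs S T]
pop runs that pop runs runs S T => pop runs that pop runs runs pop T T T   [S ::= pop T T]
pop runs that pop runs runs pop T T T => pop runs that pop runs runs pop pop runs T T   [T ::= pop runs]
pop runs that pop runs runs pop pop runs T T => pop runs that pop runs runs pop pop runs pop runs T   [T ::= pop runs]
pop runs that pop runs runs pop pop runs pop runs T => pop runs that pop runs runs pop pop runs pop runs pop runs   [T ::= pop runs]

S => pop T T => pop runs S T T => pop runs that T T => pop runs that pop runs T => pop runs that pop runs runs S T => pop runs that pop runs runs pop T T T => pop runs that pop runs runs pop pop runs T T => pop runs that pop runs runs pop pop runs pop runs T => pop runs that pop runs runs pop pop runs pop runs pop runs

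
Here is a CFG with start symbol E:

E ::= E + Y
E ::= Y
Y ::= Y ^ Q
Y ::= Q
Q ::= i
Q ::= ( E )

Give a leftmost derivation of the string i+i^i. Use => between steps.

E => E+Y   [E ::= E + Y]
E+Y => Y+Y   [E ::= Y]
Y+Y => Q+Y   [Y ::= Q]
Q+Y => i+Y   [Q ::= i]
i+Y => i+Y^Q   [Y ::= Y ^ Q]
i+Y^Q => i+Q^Q   [Y ::= Q]
i+Q^Q => i+i^Q   [Q ::= i]
i+i^Q => i+i^i   [Q ::= i]

E=>E+Y=>Y+Y=>Q+Y=>i+Y=>i+Y^Q=>i+Q^Q=>i+i^Q=>i+i^i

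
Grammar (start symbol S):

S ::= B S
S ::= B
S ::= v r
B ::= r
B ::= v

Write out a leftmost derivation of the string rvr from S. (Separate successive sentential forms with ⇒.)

S⇒BS⇒rS⇒rvr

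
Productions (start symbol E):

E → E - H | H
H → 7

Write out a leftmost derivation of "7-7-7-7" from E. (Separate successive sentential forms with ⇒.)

E ⇒ E-H   [E → E - H]
E-H ⇒ E-H-H   [E → E - H]
E-H-H ⇒ E-H-H-H   [E → E - H]
E-H-H-H ⇒ H-H-H-H   [E → H]
H-H-H-H ⇒ 7-H-H-H   [H → 7]
7-H-H-H ⇒ 7-7-H-H   [H → 7]
7-7-H-H ⇒ 7-7-7-H   [H → 7]
7-7-7-H ⇒ 7-7-7-7   [H → 7]

E ⇒ E-H ⇒ E-H-H ⇒ E-H-H-H ⇒ H-H-H-H ⇒ 7-H-H-H ⇒ 7-7-H-H ⇒ 7-7-7-H ⇒ 7-7-7-7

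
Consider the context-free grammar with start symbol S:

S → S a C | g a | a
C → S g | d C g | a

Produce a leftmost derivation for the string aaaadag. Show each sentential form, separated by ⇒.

S ⇒ SaC ⇒ SaCaC ⇒ aaCaC ⇒ aaaaC ⇒ aaaadCg ⇒ aaaadag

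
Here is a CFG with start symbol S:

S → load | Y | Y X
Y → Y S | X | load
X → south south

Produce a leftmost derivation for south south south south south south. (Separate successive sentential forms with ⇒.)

S ⇒ Y   [S → Y]
Y ⇒ Y S   [Y → Y S]
Y S ⇒ X S   [Y → X]
X S ⇒ south south S   [X → south south]
south south S ⇒ south south Y X   [S → Y X]
south south Y X ⇒ south south X X   [Y → X]
south south X X ⇒ south south south south X   [X → south south]
south south south south X ⇒ south south south south south south   [X → south south]

S ⇒ Y ⇒ Y S ⇒ X S ⇒ south south S ⇒ south south Y X ⇒ south south X X ⇒ south south south south X ⇒ south south south south south south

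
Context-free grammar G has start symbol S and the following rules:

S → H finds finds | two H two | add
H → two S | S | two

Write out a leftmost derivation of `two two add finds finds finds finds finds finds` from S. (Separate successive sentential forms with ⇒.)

S ⇒ H finds finds ⇒ two S finds finds ⇒ two H finds finds finds finds ⇒ two two S finds finds finds finds ⇒ two two H finds finds finds finds finds finds ⇒ two two S finds finds finds finds finds finds ⇒ two two add finds finds finds finds finds finds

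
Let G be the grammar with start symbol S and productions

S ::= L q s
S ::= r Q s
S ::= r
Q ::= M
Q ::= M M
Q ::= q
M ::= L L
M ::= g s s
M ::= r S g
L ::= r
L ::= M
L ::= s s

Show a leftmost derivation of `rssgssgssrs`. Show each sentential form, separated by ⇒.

S ⇒ rQs ⇒ rMs ⇒ rLLs ⇒ rMLs ⇒ rLLLs ⇒ rMLLs ⇒ rLLLLs ⇒ rssLLLs ⇒ rssMLLs ⇒ rssgssLLs ⇒ rssgssMLs ⇒ rssgssgssLs ⇒ rssgssgssrs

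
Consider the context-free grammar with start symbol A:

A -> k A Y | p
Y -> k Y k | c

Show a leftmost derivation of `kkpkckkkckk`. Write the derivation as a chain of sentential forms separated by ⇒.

A⇒kAY⇒kkAYY⇒kkpYY⇒kkpkYkY⇒kkpkckY⇒kkpkckkYk⇒kkpkckkkYkk⇒kkpkckkkckk

A ⇒ kAY   [A -> k A Y]
kAY ⇒ kkAYY   [A -> k A Y]
kkAYY ⇒ kkpYY   [A -> p]
kkpYY ⇒ kkpkYkY   [Y -> k Y k]
kkpkYkY ⇒ kkpkckY   [Y -> c]
kkpkckY ⇒ kkpkckkYk   [Y -> k Y k]
kkpkckkYk ⇒ kkpkckkkYkk   [Y -> k Y k]
kkpkckkkYkk ⇒ kkpkckkkckk   [Y -> c]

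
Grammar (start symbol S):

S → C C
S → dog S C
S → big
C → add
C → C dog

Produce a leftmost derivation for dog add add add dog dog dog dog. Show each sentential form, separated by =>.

S => dog S C => dog C C C => dog add C C => dog add add C => dog add add C dog => dog add add C dog dog => dog add add C dog dog dog => dog add add C dog dog dog dog => dog add add add dog dog dog dog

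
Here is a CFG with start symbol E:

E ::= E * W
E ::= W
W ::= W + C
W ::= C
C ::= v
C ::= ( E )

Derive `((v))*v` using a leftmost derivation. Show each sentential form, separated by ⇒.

E ⇒ E*W ⇒ W*W ⇒ C*W ⇒ (E)*W ⇒ (W)*W ⇒ (C)*W ⇒ ((E))*W ⇒ ((W))*W ⇒ ((C))*W ⇒ ((v))*W ⇒ ((v))*C ⇒ ((v))*v

E ⇒ E*W   [E ::= E * W]
E*W ⇒ W*W   [E ::= W]
W*W ⇒ C*W   [W ::= C]
C*W ⇒ (E)*W   [C ::= ( E )]
(E)*W ⇒ (W)*W   [E ::= W]
(W)*W ⇒ (C)*W   [W ::= C]
(C)*W ⇒ ((E))*W   [C ::= ( E )]
((E))*W ⇒ ((W))*W   [E ::= W]
((W))*W ⇒ ((C))*W   [W ::= C]
((C))*W ⇒ ((v))*W   [C ::= v]
((v))*W ⇒ ((v))*C   [W ::= C]
((v))*C ⇒ ((v))*v   [C ::= v]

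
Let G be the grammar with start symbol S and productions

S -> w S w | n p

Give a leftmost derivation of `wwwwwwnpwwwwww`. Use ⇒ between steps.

S ⇒ wSw ⇒ wwSww ⇒ wwwSwww ⇒ wwwwSwwww ⇒ wwwwwSwwwww ⇒ wwwwwwSwwwwww ⇒ wwwwwwnpwwwwww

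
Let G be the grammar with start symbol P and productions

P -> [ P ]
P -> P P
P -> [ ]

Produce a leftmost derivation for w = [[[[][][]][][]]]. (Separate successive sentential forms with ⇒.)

P ⇒ [P] ⇒ [[P]] ⇒ [[PP]] ⇒ [[PPP]] ⇒ [[[P]PP]] ⇒ [[[PP]PP]] ⇒ [[[PPP]PP]] ⇒ [[[[]PP]PP]] ⇒ [[[[][]P]PP]] ⇒ [[[[][][]]PP]] ⇒ [[[[][][]][]P]] ⇒ [[[[][][]][][]]]

P ⇒ [P]   [P -> [ P ]]
[P] ⇒ [[P]]   [P -> [ P ]]
[[P]] ⇒ [[PP]]   [P -> P P]
[[PP]] ⇒ [[PPP]]   [P -> P P]
[[PPP]] ⇒ [[[P]PP]]   [P -> [ P ]]
[[[P]PP]] ⇒ [[[PP]PP]]   [P -> P P]
[[[PP]PP]] ⇒ [[[PPP]PP]]   [P -> P P]
[[[PPP]PP]] ⇒ [[[[]PP]PP]]   [P -> [ ]]
[[[[]PP]PP]] ⇒ [[[[][]P]PP]]   [P -> [ ]]
[[[[][]P]PP]] ⇒ [[[[][][]]PP]]   [P -> [ ]]
[[[[][][]]PP]] ⇒ [[[[][][]][]P]]   [P -> [ ]]
[[[[][][]][]P]] ⇒ [[[[][][]][][]]]   [P -> [ ]]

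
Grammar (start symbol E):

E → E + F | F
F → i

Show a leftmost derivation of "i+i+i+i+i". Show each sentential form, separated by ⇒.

E ⇒ E+F ⇒ E+F+F ⇒ E+F+F+F ⇒ E+F+F+F+F ⇒ F+F+F+F+F ⇒ i+F+F+F+F ⇒ i+i+F+F+F ⇒ i+i+i+F+F ⇒ i+i+i+i+F ⇒ i+i+i+i+i

E ⇒ E+F   [E → E + F]
E+F ⇒ E+F+F   [E → E + F]
E+F+F ⇒ E+F+F+F   [E → E + F]
E+F+F+F ⇒ E+F+F+F+F   [E → E + F]
E+F+F+F+F ⇒ F+F+F+F+F   [E → F]
F+F+F+F+F ⇒ i+F+F+F+F   [F → i]
i+F+F+F+F ⇒ i+i+F+F+F   [F → i]
i+i+F+F+F ⇒ i+i+i+F+F   [F → i]
i+i+i+F+F ⇒ i+i+i+i+F   [F → i]
i+i+i+i+F ⇒ i+i+i+i+i   [F → i]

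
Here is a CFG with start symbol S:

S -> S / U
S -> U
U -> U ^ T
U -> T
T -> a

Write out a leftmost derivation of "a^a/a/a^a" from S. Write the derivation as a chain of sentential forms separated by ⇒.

S ⇒ S/U ⇒ S/U/U ⇒ U/U/U ⇒ U^T/U/U ⇒ T^T/U/U ⇒ a^T/U/U ⇒ a^a/U/U ⇒ a^a/T/U ⇒ a^a/a/U ⇒ a^a/a/U^T ⇒ a^a/a/T^T ⇒ a^a/a/a^T ⇒ a^a/a/a^a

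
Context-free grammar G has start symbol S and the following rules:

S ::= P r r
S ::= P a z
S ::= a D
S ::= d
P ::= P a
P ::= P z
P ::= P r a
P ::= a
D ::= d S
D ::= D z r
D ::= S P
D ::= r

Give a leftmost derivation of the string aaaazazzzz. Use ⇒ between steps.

S ⇒ aD ⇒ aSP ⇒ aPazP ⇒ aPaazP ⇒ aaaazP ⇒ aaaazPz ⇒ aaaazPzz ⇒ aaaazPzzz ⇒ aaaazPzzzz ⇒ aaaazazzzz

S ⇒ aD   [S ::= a D]
aD ⇒ aSP   [D ::= S P]
aSP ⇒ aPazP   [S ::= P a z]
aPazP ⇒ aPaazP   [P ::= P a]
aPaazP ⇒ aaaazP   [P ::= a]
aaaazP ⇒ aaaazPz   [P ::= P z]
aaaazPz ⇒ aaaazPzz   [P ::= P z]
aaaazPzz ⇒ aaaazPzzz   [P ::= P z]
aaaazPzzz ⇒ aaaazPzzzz   [P ::= P z]
aaaazPzzzz ⇒ aaaazazzzz   [P ::= a]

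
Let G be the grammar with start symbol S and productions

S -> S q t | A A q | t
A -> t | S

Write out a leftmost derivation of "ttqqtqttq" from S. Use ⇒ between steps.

S⇒AAq⇒SAq⇒SqtAq⇒SqtqtAq⇒AAqqtqtAq⇒tAqqtqtAq⇒tSqqtqtAq⇒ttqqtqtAq⇒ttqqtqttq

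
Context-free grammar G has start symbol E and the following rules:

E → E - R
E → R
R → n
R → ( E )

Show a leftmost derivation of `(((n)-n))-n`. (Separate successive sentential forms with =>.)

E => E-R => R-R => (E)-R => (R)-R => ((E))-R => ((E-R))-R => ((R-R))-R => (((E)-R))-R => (((R)-R))-R => (((n)-R))-R => (((n)-n))-R => (((n)-n))-n

E => E-R   [E → E - R]
E-R => R-R   [E → R]
R-R => (E)-R   [R → ( E )]
(E)-R => (R)-R   [E → R]
(R)-R => ((E))-R   [R → ( E )]
((E))-R => ((E-R))-R   [E → E - R]
((E-R))-R => ((R-R))-R   [E → R]
((R-R))-R => (((E)-R))-R   [R → ( E )]
(((E)-R))-R => (((R)-R))-R   [E → R]
(((R)-R))-R => (((n)-R))-R   [R → n]
(((n)-R))-R => (((n)-n))-R   [R → n]
(((n)-n))-R => (((n)-n))-n   [R → n]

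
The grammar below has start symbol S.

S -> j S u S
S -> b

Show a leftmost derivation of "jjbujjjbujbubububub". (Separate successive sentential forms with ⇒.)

S ⇒ jSuS ⇒ jjSuSuS ⇒ jjbuSuS ⇒ jjbujSuSuS ⇒ jjbujjSuSuSuS ⇒ jjbujjjSuSuSuSuS ⇒ jjbujjjbuSuSuSuS ⇒ jjbujjjbujSuSuSuSuS ⇒ jjbujjjbujbuSuSuSuS ⇒ jjbujjjbujbubuSuSuS ⇒ jjbujjjbujbububuSuS ⇒ jjbujjjbujbubububuS ⇒ jjbujjjbujbubububub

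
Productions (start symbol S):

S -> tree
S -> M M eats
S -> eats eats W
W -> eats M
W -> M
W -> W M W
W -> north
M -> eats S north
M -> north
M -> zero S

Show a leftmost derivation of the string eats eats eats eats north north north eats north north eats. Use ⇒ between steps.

S ⇒ M M eats ⇒ eats S north M eats ⇒ eats M M eats north M eats ⇒ eats eats S north M eats north M eats ⇒ eats eats eats eats W north M eats north M eats ⇒ eats eats eats eats M north M eats north M eats ⇒ eats eats eats eats north north M eats north M eats ⇒ eats eats eats eats north north north eats north M eats ⇒ eats eats eats eats north north north eats north north eats

S ⇒ M M eats   [S -> M M eats]
M M eats ⇒ eats S north M eats   [M -> eats S north]
eats S north M eats ⇒ eats M M eats north M eats   [S -> M M eats]
eats M M eats north M eats ⇒ eats eats S north M eats north M eats   [M -> eats S north]
eats eats S north M eats north M eats ⇒ eats eats eats eats W north M eats north M eats   [S -> eats eats W]
eats eats eats eats W north M eats north M eats ⇒ eats eats eats eats M north M eats north M eats   [W -> M]
eats eats eats eats M north M eats north M eats ⇒ eats eats eats eats north north M eats north M eats   [M -> north]
eats eats eats eats north north M eats north M eats ⇒ eats eats eats eats north north north eats north M eats   [M -> north]
eats eats eats eats north north north eats north M eats ⇒ eats eats eats eats north north north eats north north eats   [M -> north]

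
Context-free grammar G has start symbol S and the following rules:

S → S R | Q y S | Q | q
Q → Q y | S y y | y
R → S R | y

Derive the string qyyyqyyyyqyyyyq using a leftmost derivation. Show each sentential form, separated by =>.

S => QyS => QyyS => SyyyyS => QySyyyyS => QyySyyyyS => SyyyySyyyyS => QySyyyySyyyyS => SyyySyyyySyyyyS => qyyySyyyySyyyyS => qyyyqyyyySyyyyS => qyyyqyyyyqyyyyS => qyyyqyyyyqyyyyq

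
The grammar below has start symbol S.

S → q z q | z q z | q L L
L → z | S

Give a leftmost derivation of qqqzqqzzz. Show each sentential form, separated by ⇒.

S ⇒ qLL ⇒ qSL ⇒ qqLLL ⇒ qqSLL ⇒ qqqzqLL ⇒ qqqzqSL ⇒ qqqzqqLLL ⇒ qqqzqqzLL ⇒ qqqzqqzzL ⇒ qqqzqqzzz

S ⇒ qLL   [S → q L L]
qLL ⇒ qSL   [L → S]
qSL ⇒ qqLLL   [S → q L L]
qqLLL ⇒ qqSLL   [L → S]
qqSLL ⇒ qqqzqLL   [S → q z q]
qqqzqLL ⇒ qqqzqSL   [L → S]
qqqzqSL ⇒ qqqzqqLLL   [S → q L L]
qqqzqqLLL ⇒ qqqzqqzLL   [L → z]
qqqzqqzLL ⇒ qqqzqqzzL   [L → z]
qqqzqqzzL ⇒ qqqzqqzzz   [L → z]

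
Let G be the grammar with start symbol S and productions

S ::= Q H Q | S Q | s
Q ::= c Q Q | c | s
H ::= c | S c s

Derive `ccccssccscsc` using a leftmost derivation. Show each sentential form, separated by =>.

S => SQ   [S ::= S Q]
SQ => QHQQ   [S ::= Q H Q]
QHQQ => cQQHQQ   [Q ::= c Q Q]
cQQHQQ => ccQQQHQQ   [Q ::= c Q Q]
ccQQQHQQ => cccQQQQHQQ   [Q ::= c Q Q]
cccQQQQHQQ => ccccQQQQQHQQ   [Q ::= c Q Q]
ccccQQQQQHQQ => ccccsQQQQHQQ   [Q ::= s]
ccccsQQQQHQQ => ccccssQQQHQQ   [Q ::= s]
ccccssQQQHQQ => ccccsscQQHQQ   [Q ::= c]
ccccsscQQHQQ => ccccssccQHQQ   [Q ::= c]
ccccssccQHQQ => ccccssccsHQQ   [Q ::= s]
ccccssccsHQQ => ccccssccscQQ   [H ::= c]
ccccssccscQQ => ccccssccscsQ   [Q ::= s]
ccccssccscsQ => ccccssccscsc   [Q ::= c]

S => SQ => QHQQ => cQQHQQ => ccQQQHQQ => cccQQQQHQQ => ccccQQQQQHQQ => ccccsQQQQHQQ => ccccssQQQHQQ => ccccsscQQHQQ => ccccssccQHQQ => ccccssccsHQQ => ccccssccscQQ => ccccssccscsQ => ccccssccscsc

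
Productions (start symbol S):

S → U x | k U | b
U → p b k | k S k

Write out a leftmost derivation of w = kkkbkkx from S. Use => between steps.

S => Ux   [S → U x]
Ux => kSkx   [U → k S k]
kSkx => kkUkx   [S → k U]
kkUkx => kkkSkkx   [U → k S k]
kkkSkkx => kkkbkkx   [S → b]

S => Ux => kSkx => kkUkx => kkkSkkx => kkkbkkx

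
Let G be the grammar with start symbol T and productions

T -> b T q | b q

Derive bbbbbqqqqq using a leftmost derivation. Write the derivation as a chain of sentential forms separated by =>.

T=>bTq=>bbTqq=>bbbTqqq=>bbbbTqqqq=>bbbbbqqqqq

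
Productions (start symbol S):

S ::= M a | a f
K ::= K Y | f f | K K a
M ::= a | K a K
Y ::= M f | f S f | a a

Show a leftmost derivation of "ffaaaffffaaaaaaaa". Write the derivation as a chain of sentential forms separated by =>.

S => Ma   [S ::= M a]
Ma => KaKa   [M ::= K a K]
KaKa => KYaKa   [K ::= K Y]
KYaKa => ffYaKa   [K ::= f f]
ffYaKa => ffaaaKa   [Y ::= a a]
ffaaaKa => ffaaaKYa   [K ::= K Y]
ffaaaKYa => ffaaaKYYa   [K ::= K Y]
ffaaaKYYa => ffaaaKYYYa   [K ::= K Y]
ffaaaKYYYa => ffaaaKKaYYYa   [K ::= K K a]
ffaaaKKaYYYa => ffaaaffKaYYYa   [K ::= f f]
ffaaaffKaYYYa => ffaaaffffaYYYa   [K ::= f f]
ffaaaffffaYYYa => ffaaaffffaaaYYa   [Y ::= a a]
ffaaaffffaaaYYa => ffaaaffffaaaaaYa   [Y ::= a a]
ffaaaffffaaaaaYa => ffaaaffffaaaaaaaa   [Y ::= a a]

S => Ma => KaKa => KYaKa => ffYaKa => ffaaaKa => ffaaaKYa => ffaaaKYYa => ffaaaKYYYa => ffaaaKKaYYYa => ffaaaffKaYYYa => ffaaaffffaYYYa => ffaaaffffaaaYYa => ffaaaffffaaaaaYa => ffaaaffffaaaaaaaa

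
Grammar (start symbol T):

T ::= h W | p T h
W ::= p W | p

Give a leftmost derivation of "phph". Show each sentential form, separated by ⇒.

T ⇒ pTh   [T ::= p T h]
pTh ⇒ phWh   [T ::= h W]
phWh ⇒ phph   [W ::= p]

T ⇒ pTh ⇒ phWh ⇒ phph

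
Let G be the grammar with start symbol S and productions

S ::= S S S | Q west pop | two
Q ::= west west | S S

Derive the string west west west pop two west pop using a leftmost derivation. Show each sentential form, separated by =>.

S => Q west pop => S S west pop => Q west pop S west pop => west west west pop S west pop => west west west pop two west pop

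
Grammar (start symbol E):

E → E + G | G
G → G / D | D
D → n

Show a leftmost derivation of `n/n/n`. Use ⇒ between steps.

E⇒G⇒G/D⇒G/D/D⇒D/D/D⇒n/D/D⇒n/n/D⇒n/n/n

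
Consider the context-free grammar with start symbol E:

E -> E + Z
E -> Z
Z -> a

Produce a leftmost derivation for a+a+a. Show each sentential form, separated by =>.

E => E+Z => E+Z+Z => Z+Z+Z => a+Z+Z => a+a+Z => a+a+a

E => E+Z   [E -> E + Z]
E+Z => E+Z+Z   [E -> E + Z]
E+Z+Z => Z+Z+Z   [E -> Z]
Z+Z+Z => a+Z+Z   [Z -> a]
a+Z+Z => a+a+Z   [Z -> a]
a+a+Z => a+a+a   [Z -> a]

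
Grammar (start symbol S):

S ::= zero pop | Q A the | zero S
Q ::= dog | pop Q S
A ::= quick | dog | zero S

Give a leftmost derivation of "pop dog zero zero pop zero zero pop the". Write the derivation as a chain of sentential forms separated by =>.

S => Q A the => pop Q S A the => pop dog S A the => pop dog zero S A the => pop dog zero zero pop A the => pop dog zero zero pop zero S the => pop dog zero zero pop zero zero pop the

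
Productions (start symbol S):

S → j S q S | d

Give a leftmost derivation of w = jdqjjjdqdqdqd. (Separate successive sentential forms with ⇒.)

S ⇒ jSqS   [S → j S q S]
jSqS ⇒ jdqS   [S → d]
jdqS ⇒ jdqjSqS   [S → j S q S]
jdqjSqS ⇒ jdqjjSqSqS   [S → j S q S]
jdqjjSqSqS ⇒ jdqjjjSqSqSqS   [S → j S q S]
jdqjjjSqSqSqS ⇒ jdqjjjdqSqSqS   [S → d]
jdqjjjdqSqSqS ⇒ jdqjjjdqdqSqS   [S → d]
jdqjjjdqdqSqS ⇒ jdqjjjdqdqdqS   [S → d]
jdqjjjdqdqdqS ⇒ jdqjjjdqdqdqd   [S → d]

S⇒jSqS⇒jdqS⇒jdqjSqS⇒jdqjjSqSqS⇒jdqjjjSqSqSqS⇒jdqjjjdqSqSqS⇒jdqjjjdqdqSqS⇒jdqjjjdqdqdqS⇒jdqjjjdqdqdqd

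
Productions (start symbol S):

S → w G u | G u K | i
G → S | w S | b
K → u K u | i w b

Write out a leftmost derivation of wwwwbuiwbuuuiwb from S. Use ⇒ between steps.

S ⇒ GuK ⇒ wSuK ⇒ wwGuuK ⇒ wwSuuK ⇒ wwwGuuuK ⇒ wwwwSuuuK ⇒ wwwwGuKuuuK ⇒ wwwwbuKuuuK ⇒ wwwwbuiwbuuuK ⇒ wwwwbuiwbuuuiwb

S ⇒ GuK   [S → G u K]
GuK ⇒ wSuK   [G → w S]
wSuK ⇒ wwGuuK   [S → w G u]
wwGuuK ⇒ wwSuuK   [G → S]
wwSuuK ⇒ wwwGuuuK   [S → w G u]
wwwGuuuK ⇒ wwwwSuuuK   [G → w S]
wwwwSuuuK ⇒ wwwwGuKuuuK   [S → G u K]
wwwwGuKuuuK ⇒ wwwwbuKuuuK   [G → b]
wwwwbuKuuuK ⇒ wwwwbuiwbuuuK   [K → i w b]
wwwwbuiwbuuuK ⇒ wwwwbuiwbuuuiwb   [K → i w b]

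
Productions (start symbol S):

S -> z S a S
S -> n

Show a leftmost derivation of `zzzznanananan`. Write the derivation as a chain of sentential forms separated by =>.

S => zSaS   [S -> z S a S]
zSaS => zzSaSaS   [S -> z S a S]
zzSaSaS => zzzSaSaSaS   [S -> z S a S]
zzzSaSaSaS => zzzzSaSaSaSaS   [S -> z S a S]
zzzzSaSaSaSaS => zzzznaSaSaSaS   [S -> n]
zzzznaSaSaSaS => zzzznanaSaSaS   [S -> n]
zzzznanaSaSaS => zzzznananaSaS   [S -> n]
zzzznananaSaS => zzzznanananaS   [S -> n]
zzzznanananaS => zzzznanananan   [S -> n]

S => zSaS => zzSaSaS => zzzSaSaSaS => zzzzSaSaSaSaS => zzzznaSaSaSaS => zzzznanaSaSaS => zzzznananaSaS => zzzznanananaS => zzzznanananan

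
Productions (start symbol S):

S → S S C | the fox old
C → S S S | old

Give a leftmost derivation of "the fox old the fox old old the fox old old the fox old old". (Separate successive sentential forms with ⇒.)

S ⇒ S S C ⇒ S S C S C ⇒ S S C S C S C ⇒ the fox old S C S C S C ⇒ the fox old the fox old C S C S C ⇒ the fox old the fox old old S C S C ⇒ the fox old the fox old old the fox old C S C ⇒ the fox old the fox old old the fox old old S C ⇒ the fox old the fox old old the fox old old the fox old C ⇒ the fox old the fox old old the fox old old the fox old old

S ⇒ S S C   [S → S S C]
S S C ⇒ S S C S C   [S → S S C]
S S C S C ⇒ S S C S C S C   [S → S S C]
S S C S C S C ⇒ the fox old S C S C S C   [S → the fox old]
the fox old S C S C S C ⇒ the fox old the fox old C S C S C   [S → the fox old]
the fox old the fox old C S C S C ⇒ the fox old the fox old old S C S C   [C → old]
the fox old the fox old old S C S C ⇒ the fox old the fox old old the fox old C S C   [S → the fox old]
the fox old the fox old old the fox old C S C ⇒ the fox old the fox old old the fox old old S C   [C → old]
the fox old the fox old old the fox old old S C ⇒ the fox old the fox old old the fox old old the fox old C   [S → the fox old]
the fox old the fox old old the fox old old the fox old C ⇒ the fox old the fox old old the fox old old the fox old old   [C → old]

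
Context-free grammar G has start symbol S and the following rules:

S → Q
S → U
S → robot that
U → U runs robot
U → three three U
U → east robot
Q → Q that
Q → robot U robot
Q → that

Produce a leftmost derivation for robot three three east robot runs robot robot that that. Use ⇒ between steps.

S ⇒ Q ⇒ Q that ⇒ Q that that ⇒ robot U robot that that ⇒ robot U runs robot robot that that ⇒ robot three three U runs robot robot that that ⇒ robot three three east robot runs robot robot that that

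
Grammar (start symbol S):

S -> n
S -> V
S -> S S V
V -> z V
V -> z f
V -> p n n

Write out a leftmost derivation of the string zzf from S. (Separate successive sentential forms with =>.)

S => V   [S -> V]
V => zV   [V -> z V]
zV => zzf   [V -> z f]

S => V => zV => zzf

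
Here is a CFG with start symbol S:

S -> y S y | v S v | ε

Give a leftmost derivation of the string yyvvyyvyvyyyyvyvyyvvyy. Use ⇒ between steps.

S⇒ySy⇒yySyy⇒yyvSvyy⇒yyvvSvvyy⇒yyvvySyvvyy⇒yyvvyySyyvvyy⇒yyvvyyvSvyyvvyy⇒yyvvyyvySyvyyvvyy⇒yyvvyyvyvSvyvyyvvyy⇒yyvvyyvyvySyvyvyyvvyy⇒yyvvyyvyvyySyyvyvyyvvyy⇒yyvvyyvyvyyyyvyvyyvvyy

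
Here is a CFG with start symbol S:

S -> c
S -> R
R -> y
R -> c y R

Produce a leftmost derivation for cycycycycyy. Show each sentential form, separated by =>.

S => R => cyR => cycyR => cycycyR => cycycycyR => cycycycycyR => cycycycycyy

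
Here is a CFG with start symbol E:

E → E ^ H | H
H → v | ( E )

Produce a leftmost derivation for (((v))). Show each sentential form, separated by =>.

E=>H=>(E)=>(H)=>((E))=>((H))=>(((E)))=>(((H)))=>(((v)))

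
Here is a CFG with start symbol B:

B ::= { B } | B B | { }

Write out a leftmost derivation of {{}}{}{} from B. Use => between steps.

B => BB   [B ::= B B]
BB => BBB   [B ::= B B]
BBB => {B}BB   [B ::= { B }]
{B}BB => {{}}BB   [B ::= { }]
{{}}BB => {{}}{}B   [B ::= { }]
{{}}{}B => {{}}{}{}   [B ::= { }]

B=>BB=>BBB=>{B}BB=>{{}}BB=>{{}}{}B=>{{}}{}{}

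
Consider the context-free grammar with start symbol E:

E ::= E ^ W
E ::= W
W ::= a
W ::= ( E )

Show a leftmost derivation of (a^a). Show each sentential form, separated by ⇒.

E ⇒ W ⇒ (E) ⇒ (E^W) ⇒ (W^W) ⇒ (a^W) ⇒ (a^a)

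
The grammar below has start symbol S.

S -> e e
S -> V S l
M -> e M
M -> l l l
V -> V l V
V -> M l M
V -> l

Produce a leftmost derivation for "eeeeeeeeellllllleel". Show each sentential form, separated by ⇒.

S ⇒ VSl ⇒ MlMSl ⇒ eMlMSl ⇒ eeMlMSl ⇒ eeeMlMSl ⇒ eeeeMlMSl ⇒ eeeeeMlMSl ⇒ eeeeeeMlMSl ⇒ eeeeeeeMlMSl ⇒ eeeeeeeeMlMSl ⇒ eeeeeeeeeMlMSl ⇒ eeeeeeeeellllMSl ⇒ eeeeeeeeelllllllSl ⇒ eeeeeeeeellllllleel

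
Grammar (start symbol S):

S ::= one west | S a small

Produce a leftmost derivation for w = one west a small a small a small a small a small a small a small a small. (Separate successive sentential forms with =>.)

S => S a small => S a small a small => S a small a small a small => S a small a small a small a small => S a small a small a small a small a small => S a small a small a small a small a small a small => S a small a small a small a small a small a small a small => S a small a small a small a small a small a small a small a small => one west a small a small a small a small a small a small a small a small

S => S a small   [S ::= S a small]
S a small => S a small a small   [S ::= S a small]
S a small a small => S a small a small a small   [S ::= S a small]
S a small a small a small => S a small a small a small a small   [S ::= S a small]
S a small a small a small a small => S a small a small a small a small a small   [S ::= S a small]
S a small a small a small a small a small => S a small a small a small a small a small a small   [S ::= S a small]
S a small a small a small a small a small a small => S a small a small a small a small a small a small a small   [S ::= S a small]
S a small a small a small a small a small a small a small => S a small a small a small a small a small a small a small a small   [S ::= S a small]
S a small a small a small a small a small a small a small a small => one west a small a small a small a small a small a small a small a small   [S ::= one west]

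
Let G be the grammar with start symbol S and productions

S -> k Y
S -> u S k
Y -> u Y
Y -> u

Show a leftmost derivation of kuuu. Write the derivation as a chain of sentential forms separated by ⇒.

S ⇒ kY   [S -> k Y]
kY ⇒ kuY   [Y -> u Y]
kuY ⇒ kuuY   [Y -> u Y]
kuuY ⇒ kuuu   [Y -> u]

S ⇒ kY ⇒ kuY ⇒ kuuY ⇒ kuuu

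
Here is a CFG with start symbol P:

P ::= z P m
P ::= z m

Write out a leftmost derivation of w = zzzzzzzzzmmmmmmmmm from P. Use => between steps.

P => zPm   [P ::= z P m]
zPm => zzPmm   [P ::= z P m]
zzPmm => zzzPmmm   [P ::= z P m]
zzzPmmm => zzzzPmmmm   [P ::= z P m]
zzzzPmmmm => zzzzzPmmmmm   [P ::= z P m]
zzzzzPmmmmm => zzzzzzPmmmmmm   [P ::= z P m]
zzzzzzPmmmmmm => zzzzzzzPmmmmmmm   [P ::= z P m]
zzzzzzzPmmmmmmm => zzzzzzzzPmmmmmmmm   [P ::= z P m]
zzzzzzzzPmmmmmmmm => zzzzzzzzzmmmmmmmmm   [P ::= z m]

P => zPm => zzPmm => zzzPmmm => zzzzPmmmm => zzzzzPmmmmm => zzzzzzPmmmmmm => zzzzzzzPmmmmmmm => zzzzzzzzPmmmmmmmm => zzzzzzzzzmmmmmmmmm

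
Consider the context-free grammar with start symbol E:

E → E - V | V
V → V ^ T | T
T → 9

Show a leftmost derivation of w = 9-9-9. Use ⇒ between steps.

E ⇒ E-V ⇒ E-V-V ⇒ V-V-V ⇒ T-V-V ⇒ 9-V-V ⇒ 9-T-V ⇒ 9-9-V ⇒ 9-9-T ⇒ 9-9-9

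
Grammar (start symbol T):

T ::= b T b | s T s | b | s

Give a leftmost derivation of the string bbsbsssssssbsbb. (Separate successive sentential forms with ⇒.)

T ⇒ bTb   [T ::= b T b]
bTb ⇒ bbTbb   [T ::= b T b]
bbTbb ⇒ bbsTsbb   [T ::= s T s]
bbsTsbb ⇒ bbsbTbsbb   [T ::= b T b]
bbsbTbsbb ⇒ bbsbsTsbsbb   [T ::= s T s]
bbsbsTsbsbb ⇒ bbsbssTssbsbb   [T ::= s T s]
bbsbssTssbsbb ⇒ bbsbsssTsssbsbb   [T ::= s T s]
bbsbsssTsssbsbb ⇒ bbsbsssssssbsbb   [T ::= s]

T ⇒ bTb ⇒ bbTbb ⇒ bbsTsbb ⇒ bbsbTbsbb ⇒ bbsbsTsbsbb ⇒ bbsbssTssbsbb ⇒ bbsbsssTsssbsbb ⇒ bbsbsssssssbsbb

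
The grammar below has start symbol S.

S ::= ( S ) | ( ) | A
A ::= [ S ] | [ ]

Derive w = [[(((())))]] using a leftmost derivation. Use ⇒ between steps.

S ⇒ A ⇒ [S] ⇒ [A] ⇒ [[S]] ⇒ [[(S)]] ⇒ [[((S))]] ⇒ [[(((S)))]] ⇒ [[(((())))]]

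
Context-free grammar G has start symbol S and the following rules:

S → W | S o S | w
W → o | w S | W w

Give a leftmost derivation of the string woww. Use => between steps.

S => W => wS => wW => wWw => wWww => woww

S => W   [S → W]
W => wS   [W → w S]
wS => wW   [S → W]
wW => wWw   [W → W w]
wWw => wWww   [W → W w]
wWww => woww   [W → o]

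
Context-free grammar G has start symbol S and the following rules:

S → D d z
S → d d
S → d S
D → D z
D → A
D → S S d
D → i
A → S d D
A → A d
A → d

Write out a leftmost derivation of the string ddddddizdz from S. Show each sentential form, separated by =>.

S => dS => ddS => dddS => ddddS => dddddS => ddddddS => ddddddDdz => ddddddDzdz => ddddddizdz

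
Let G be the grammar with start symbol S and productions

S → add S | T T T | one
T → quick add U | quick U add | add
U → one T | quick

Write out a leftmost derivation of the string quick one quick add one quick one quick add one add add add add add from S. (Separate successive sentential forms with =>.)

S => T T T => quick U add T T => quick one T add T T => quick one quick add U add T T => quick one quick add one T add T T => quick one quick add one quick U add add T T => quick one quick add one quick one T add add T T => quick one quick add one quick one quick add U add add T T => quick one quick add one quick one quick add one T add add T T => quick one quick add one quick one quick add one add add add T T => quick one quick add one quick one quick add one add add add add T => quick one quick add one quick one quick add one add add add add add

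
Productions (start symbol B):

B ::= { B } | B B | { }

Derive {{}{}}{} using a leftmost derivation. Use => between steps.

B => BB => {B}B => {BB}B => {{}B}B => {{}{}}B => {{}{}}{}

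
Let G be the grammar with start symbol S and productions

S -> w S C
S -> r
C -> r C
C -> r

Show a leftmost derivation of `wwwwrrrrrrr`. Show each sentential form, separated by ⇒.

S⇒wSC⇒wwSCC⇒wwwSCCC⇒wwwwSCCCC⇒wwwwrCCCC⇒wwwwrrCCCC⇒wwwwrrrCCCC⇒wwwwrrrrCCC⇒wwwwrrrrrCC⇒wwwwrrrrrrC⇒wwwwrrrrrrr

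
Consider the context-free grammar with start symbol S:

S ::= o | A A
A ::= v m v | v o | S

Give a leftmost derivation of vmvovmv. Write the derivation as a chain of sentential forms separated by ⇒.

S ⇒ AA ⇒ vmvA ⇒ vmvS ⇒ vmvAA ⇒ vmvSA ⇒ vmvoA ⇒ vmvovmv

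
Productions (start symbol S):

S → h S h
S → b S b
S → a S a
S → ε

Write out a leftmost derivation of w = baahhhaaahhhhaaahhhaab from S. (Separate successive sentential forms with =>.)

S => bSb   [S → b S b]
bSb => baSab   [S → a S a]
baSab => baaSaab   [S → a S a]
baaSaab => baahShaab   [S → h S h]
baahShaab => baahhShhaab   [S → h S h]
baahhShhaab => baahhhShhhaab   [S → h S h]
baahhhShhhaab => baahhhaSahhhaab   [S → a S a]
baahhhaSahhhaab => baahhhaaSaahhhaab   [S → a S a]
baahhhaaSaahhhaab => baahhhaaaSaaahhhaab   [S → a S a]
baahhhaaaSaaahhhaab => baahhhaaahShaaahhhaab   [S → h S h]
baahhhaaahShaaahhhaab => baahhhaaahhShhaaahhhaab   [S → h S h]
baahhhaaahhShhaaahhhaab => baahhhaaahhhhaaahhhaab   [S → ε]

S => bSb => baSab => baaSaab => baahShaab => baahhShhaab => baahhhShhhaab => baahhhaSahhhaab => baahhhaaSaahhhaab => baahhhaaaSaaahhhaab => baahhhaaahShaaahhhaab => baahhhaaahhShhaaahhhaab => baahhhaaahhhhaaahhhaab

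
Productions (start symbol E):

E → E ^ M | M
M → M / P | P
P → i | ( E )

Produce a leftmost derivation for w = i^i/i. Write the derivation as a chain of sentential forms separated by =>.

E => E^M => M^M => P^M => i^M => i^M/P => i^P/P => i^i/P => i^i/i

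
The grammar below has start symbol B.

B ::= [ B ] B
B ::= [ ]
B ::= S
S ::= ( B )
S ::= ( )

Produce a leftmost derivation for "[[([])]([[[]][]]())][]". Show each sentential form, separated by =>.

B => [B]B => [[B]B]B => [[S]B]B => [[(B)]B]B => [[([])]B]B => [[([])]S]B => [[([])](B)]B => [[([])]([B]B)]B => [[([])]([[B]B]B)]B => [[([])]([[[]]B]B)]B => [[([])]([[[]][]]B)]B => [[([])]([[[]][]]S)]B => [[([])]([[[]][]]())]B => [[([])]([[[]][]]())][]

B => [B]B   [B ::= [ B ] B]
[B]B => [[B]B]B   [B ::= [ B ] B]
[[B]B]B => [[S]B]B   [B ::= S]
[[S]B]B => [[(B)]B]B   [S ::= ( B )]
[[(B)]B]B => [[([])]B]B   [B ::= [ ]]
[[([])]B]B => [[([])]S]B   [B ::= S]
[[([])]S]B => [[([])](B)]B   [S ::= ( B )]
[[([])](B)]B => [[([])]([B]B)]B   [B ::= [ B ] B]
[[([])]([B]B)]B => [[([])]([[B]B]B)]B   [B ::= [ B ] B]
[[([])]([[B]B]B)]B => [[([])]([[[]]B]B)]B   [B ::= [ ]]
[[([])]([[[]]B]B)]B => [[([])]([[[]][]]B)]B   [B ::= [ ]]
[[([])]([[[]][]]B)]B => [[([])]([[[]][]]S)]B   [B ::= S]
[[([])]([[[]][]]S)]B => [[([])]([[[]][]]())]B   [S ::= ( )]
[[([])]([[[]][]]())]B => [[([])]([[[]][]]())][]   [B ::= [ ]]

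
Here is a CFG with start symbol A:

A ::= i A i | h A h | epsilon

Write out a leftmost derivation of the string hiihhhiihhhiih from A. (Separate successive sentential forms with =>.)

A=>hAh=>hiAih=>hiiAiih=>hiihAhiih=>hiihhAhhiih=>hiihhhAhhhiih=>hiihhhiAihhhiih=>hiihhhiihhhiih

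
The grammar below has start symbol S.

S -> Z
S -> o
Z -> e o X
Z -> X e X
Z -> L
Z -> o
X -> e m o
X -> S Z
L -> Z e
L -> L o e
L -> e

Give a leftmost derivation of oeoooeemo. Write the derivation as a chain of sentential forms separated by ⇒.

S ⇒ Z ⇒ XeX ⇒ SZeX ⇒ oZeX ⇒ oeoXeX ⇒ oeoSZeX ⇒ oeoZZeX ⇒ oeooZeX ⇒ oeoooeX ⇒ oeoooeemo

S ⇒ Z   [S -> Z]
Z ⇒ XeX   [Z -> X e X]
XeX ⇒ SZeX   [X -> S Z]
SZeX ⇒ oZeX   [S -> o]
oZeX ⇒ oeoXeX   [Z -> e o X]
oeoXeX ⇒ oeoSZeX   [X -> S Z]
oeoSZeX ⇒ oeoZZeX   [S -> Z]
oeoZZeX ⇒ oeooZeX   [Z -> o]
oeooZeX ⇒ oeoooeX   [Z -> o]
oeoooeX ⇒ oeoooeemo   [X -> e m o]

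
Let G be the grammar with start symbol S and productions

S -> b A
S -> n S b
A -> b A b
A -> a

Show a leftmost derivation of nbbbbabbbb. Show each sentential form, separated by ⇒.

S ⇒ nSb   [S -> n S b]
nSb ⇒ nbAb   [S -> b A]
nbAb ⇒ nbbAbb   [A -> b A b]
nbbAbb ⇒ nbbbAbbb   [A -> b A b]
nbbbAbbb ⇒ nbbbbAbbbb   [A -> b A b]
nbbbbAbbbb ⇒ nbbbbabbbb   [A -> a]

S ⇒ nSb ⇒ nbAb ⇒ nbbAbb ⇒ nbbbAbbb ⇒ nbbbbAbbbb ⇒ nbbbbabbbb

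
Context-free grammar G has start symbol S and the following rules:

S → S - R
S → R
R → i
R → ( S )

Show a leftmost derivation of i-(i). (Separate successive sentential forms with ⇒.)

S ⇒ S-R   [S → S - R]
S-R ⇒ R-R   [S → R]
R-R ⇒ i-R   [R → i]
i-R ⇒ i-(S)   [R → ( S )]
i-(S) ⇒ i-(R)   [S → R]
i-(R) ⇒ i-(i)   [R → i]

S ⇒ S-R ⇒ R-R ⇒ i-R ⇒ i-(S) ⇒ i-(R) ⇒ i-(i)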